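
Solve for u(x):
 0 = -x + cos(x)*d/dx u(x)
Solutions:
 u(x) = C1 + Integral(x/cos(x), x)


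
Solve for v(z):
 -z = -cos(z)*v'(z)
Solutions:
 v(z) = C1 + Integral(z/cos(z), z)


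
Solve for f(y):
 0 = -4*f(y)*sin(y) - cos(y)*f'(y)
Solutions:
 f(y) = C1*cos(y)^4


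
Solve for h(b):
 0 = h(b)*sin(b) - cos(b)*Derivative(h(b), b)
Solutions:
 h(b) = C1/cos(b)


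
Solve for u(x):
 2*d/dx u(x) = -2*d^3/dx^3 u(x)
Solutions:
 u(x) = C1 + C2*sin(x) + C3*cos(x)


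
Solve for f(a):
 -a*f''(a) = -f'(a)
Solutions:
 f(a) = C1 + C2*a^2


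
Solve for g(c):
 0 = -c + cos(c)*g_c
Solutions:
 g(c) = C1 + Integral(c/cos(c), c)


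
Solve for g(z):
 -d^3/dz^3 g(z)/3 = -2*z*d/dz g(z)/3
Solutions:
 g(z) = C1 + Integral(C2*airyai(2^(1/3)*z) + C3*airybi(2^(1/3)*z), z)


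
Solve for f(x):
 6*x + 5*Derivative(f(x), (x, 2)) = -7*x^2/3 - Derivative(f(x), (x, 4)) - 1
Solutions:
 f(x) = C1 + C2*x + C3*sin(sqrt(5)*x) + C4*cos(sqrt(5)*x) - 7*x^4/180 - x^3/5 - x^2/150


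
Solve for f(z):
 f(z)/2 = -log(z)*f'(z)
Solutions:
 f(z) = C1*exp(-li(z)/2)


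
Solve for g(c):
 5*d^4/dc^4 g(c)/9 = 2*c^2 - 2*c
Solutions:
 g(c) = C1 + C2*c + C3*c^2 + C4*c^3 + c^6/100 - 3*c^5/100


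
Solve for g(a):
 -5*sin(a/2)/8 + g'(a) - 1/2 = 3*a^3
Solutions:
 g(a) = C1 + 3*a^4/4 + a/2 - 5*cos(a/2)/4


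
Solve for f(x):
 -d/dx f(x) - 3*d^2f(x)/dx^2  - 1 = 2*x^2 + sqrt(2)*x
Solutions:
 f(x) = C1 + C2*exp(-x/3) - 2*x^3/3 - sqrt(2)*x^2/2 + 6*x^2 - 37*x + 3*sqrt(2)*x


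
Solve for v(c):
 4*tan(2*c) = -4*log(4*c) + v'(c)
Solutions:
 v(c) = C1 + 4*c*log(c) - 4*c + 8*c*log(2) - 2*log(cos(2*c))


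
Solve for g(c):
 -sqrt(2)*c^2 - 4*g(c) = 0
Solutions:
 g(c) = -sqrt(2)*c^2/4


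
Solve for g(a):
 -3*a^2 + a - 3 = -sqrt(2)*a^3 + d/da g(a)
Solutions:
 g(a) = C1 + sqrt(2)*a^4/4 - a^3 + a^2/2 - 3*a


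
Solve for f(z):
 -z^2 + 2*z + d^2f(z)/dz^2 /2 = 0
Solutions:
 f(z) = C1 + C2*z + z^4/6 - 2*z^3/3


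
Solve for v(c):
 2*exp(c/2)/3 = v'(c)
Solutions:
 v(c) = C1 + 4*exp(c/2)/3


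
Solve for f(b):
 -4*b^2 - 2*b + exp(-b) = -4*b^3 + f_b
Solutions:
 f(b) = C1 + b^4 - 4*b^3/3 - b^2 - exp(-b)


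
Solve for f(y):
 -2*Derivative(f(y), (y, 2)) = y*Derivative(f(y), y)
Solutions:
 f(y) = C1 + C2*erf(y/2)


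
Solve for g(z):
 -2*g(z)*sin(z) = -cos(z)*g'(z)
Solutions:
 g(z) = C1/cos(z)^2


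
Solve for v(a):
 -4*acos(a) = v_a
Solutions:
 v(a) = C1 - 4*a*acos(a) + 4*sqrt(1 - a^2)


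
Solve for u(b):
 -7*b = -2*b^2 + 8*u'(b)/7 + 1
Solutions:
 u(b) = C1 + 7*b^3/12 - 49*b^2/16 - 7*b/8


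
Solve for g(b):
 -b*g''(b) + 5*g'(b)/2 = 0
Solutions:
 g(b) = C1 + C2*b^(7/2)


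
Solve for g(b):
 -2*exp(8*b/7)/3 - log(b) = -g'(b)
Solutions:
 g(b) = C1 + b*log(b) - b + 7*exp(8*b/7)/12


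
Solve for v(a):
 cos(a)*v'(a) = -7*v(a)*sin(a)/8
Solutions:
 v(a) = C1*cos(a)^(7/8)


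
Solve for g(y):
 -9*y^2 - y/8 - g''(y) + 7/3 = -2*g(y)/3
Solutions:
 g(y) = C1*exp(-sqrt(6)*y/3) + C2*exp(sqrt(6)*y/3) + 27*y^2/2 + 3*y/16 + 37


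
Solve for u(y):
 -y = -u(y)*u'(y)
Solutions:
 u(y) = -sqrt(C1 + y^2)
 u(y) = sqrt(C1 + y^2)


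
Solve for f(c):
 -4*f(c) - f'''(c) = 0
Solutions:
 f(c) = C3*exp(-2^(2/3)*c) + (C1*sin(2^(2/3)*sqrt(3)*c/2) + C2*cos(2^(2/3)*sqrt(3)*c/2))*exp(2^(2/3)*c/2)


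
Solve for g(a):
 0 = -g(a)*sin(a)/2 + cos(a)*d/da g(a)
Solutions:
 g(a) = C1/sqrt(cos(a))


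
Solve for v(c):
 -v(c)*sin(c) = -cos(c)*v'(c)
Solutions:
 v(c) = C1/cos(c)


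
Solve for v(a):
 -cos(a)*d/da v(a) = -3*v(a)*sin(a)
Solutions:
 v(a) = C1/cos(a)^3


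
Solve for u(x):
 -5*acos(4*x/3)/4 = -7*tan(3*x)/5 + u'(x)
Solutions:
 u(x) = C1 - 5*x*acos(4*x/3)/4 + 5*sqrt(9 - 16*x^2)/16 - 7*log(cos(3*x))/15


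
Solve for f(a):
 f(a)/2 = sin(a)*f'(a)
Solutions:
 f(a) = C1*(cos(a) - 1)^(1/4)/(cos(a) + 1)^(1/4)


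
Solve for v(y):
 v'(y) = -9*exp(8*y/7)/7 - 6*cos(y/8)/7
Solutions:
 v(y) = C1 - 9*exp(8*y/7)/8 - 48*sin(y/8)/7


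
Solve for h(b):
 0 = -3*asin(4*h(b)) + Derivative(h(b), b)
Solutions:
 Integral(1/asin(4*_y), (_y, h(b))) = C1 + 3*b


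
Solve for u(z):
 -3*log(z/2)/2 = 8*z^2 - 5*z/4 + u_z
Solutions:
 u(z) = C1 - 8*z^3/3 + 5*z^2/8 - 3*z*log(z)/2 + 3*z*log(2)/2 + 3*z/2


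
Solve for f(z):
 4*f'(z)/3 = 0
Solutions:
 f(z) = C1


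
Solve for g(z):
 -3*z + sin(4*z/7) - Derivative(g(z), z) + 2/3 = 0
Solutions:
 g(z) = C1 - 3*z^2/2 + 2*z/3 - 7*cos(4*z/7)/4


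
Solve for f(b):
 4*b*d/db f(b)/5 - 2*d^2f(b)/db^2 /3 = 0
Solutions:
 f(b) = C1 + C2*erfi(sqrt(15)*b/5)


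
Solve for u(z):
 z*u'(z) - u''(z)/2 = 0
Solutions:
 u(z) = C1 + C2*erfi(z)


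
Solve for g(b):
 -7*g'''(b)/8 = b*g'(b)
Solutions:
 g(b) = C1 + Integral(C2*airyai(-2*7^(2/3)*b/7) + C3*airybi(-2*7^(2/3)*b/7), b)


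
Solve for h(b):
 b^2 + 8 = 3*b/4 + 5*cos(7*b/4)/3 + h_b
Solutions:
 h(b) = C1 + b^3/3 - 3*b^2/8 + 8*b - 20*sin(7*b/4)/21


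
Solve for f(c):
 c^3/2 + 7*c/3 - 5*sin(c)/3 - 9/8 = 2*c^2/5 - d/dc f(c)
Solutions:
 f(c) = C1 - c^4/8 + 2*c^3/15 - 7*c^2/6 + 9*c/8 - 5*cos(c)/3


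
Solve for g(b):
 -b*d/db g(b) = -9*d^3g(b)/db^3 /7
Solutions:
 g(b) = C1 + Integral(C2*airyai(21^(1/3)*b/3) + C3*airybi(21^(1/3)*b/3), b)


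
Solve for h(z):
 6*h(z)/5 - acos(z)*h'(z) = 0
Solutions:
 h(z) = C1*exp(6*Integral(1/acos(z), z)/5)


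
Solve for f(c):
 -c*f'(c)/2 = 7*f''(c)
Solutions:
 f(c) = C1 + C2*erf(sqrt(7)*c/14)


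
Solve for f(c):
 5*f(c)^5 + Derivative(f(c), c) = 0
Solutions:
 f(c) = -I*(1/(C1 + 20*c))^(1/4)
 f(c) = I*(1/(C1 + 20*c))^(1/4)
 f(c) = -(1/(C1 + 20*c))^(1/4)
 f(c) = (1/(C1 + 20*c))^(1/4)


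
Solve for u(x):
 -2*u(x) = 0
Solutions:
 u(x) = 0


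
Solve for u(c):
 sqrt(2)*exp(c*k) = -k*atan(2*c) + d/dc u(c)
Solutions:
 u(c) = C1 + k*(c*atan(2*c) - log(4*c^2 + 1)/4) + sqrt(2)*Piecewise((exp(c*k)/k, Ne(k, 0)), (c, True))


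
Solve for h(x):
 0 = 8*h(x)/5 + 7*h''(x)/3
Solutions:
 h(x) = C1*sin(2*sqrt(210)*x/35) + C2*cos(2*sqrt(210)*x/35)


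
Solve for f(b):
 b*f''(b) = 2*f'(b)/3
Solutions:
 f(b) = C1 + C2*b^(5/3)


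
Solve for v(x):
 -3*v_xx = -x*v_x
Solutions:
 v(x) = C1 + C2*erfi(sqrt(6)*x/6)


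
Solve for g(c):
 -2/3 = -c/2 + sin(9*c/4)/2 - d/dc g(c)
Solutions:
 g(c) = C1 - c^2/4 + 2*c/3 - 2*cos(9*c/4)/9


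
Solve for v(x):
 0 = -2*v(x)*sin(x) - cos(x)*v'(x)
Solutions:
 v(x) = C1*cos(x)^2


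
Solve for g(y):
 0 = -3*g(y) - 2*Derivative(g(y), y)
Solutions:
 g(y) = C1*exp(-3*y/2)


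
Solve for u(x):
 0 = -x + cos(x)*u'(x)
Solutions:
 u(x) = C1 + Integral(x/cos(x), x)


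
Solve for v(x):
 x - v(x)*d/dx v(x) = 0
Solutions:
 v(x) = -sqrt(C1 + x^2)
 v(x) = sqrt(C1 + x^2)


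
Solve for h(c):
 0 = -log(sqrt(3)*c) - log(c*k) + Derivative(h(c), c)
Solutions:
 h(c) = C1 + c*(log(k) - 2 + log(3)/2) + 2*c*log(c)


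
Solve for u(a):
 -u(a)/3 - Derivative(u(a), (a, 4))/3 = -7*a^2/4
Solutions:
 u(a) = 21*a^2/4 + (C1*sin(sqrt(2)*a/2) + C2*cos(sqrt(2)*a/2))*exp(-sqrt(2)*a/2) + (C3*sin(sqrt(2)*a/2) + C4*cos(sqrt(2)*a/2))*exp(sqrt(2)*a/2)


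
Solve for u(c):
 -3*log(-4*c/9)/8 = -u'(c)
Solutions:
 u(c) = C1 + 3*c*log(-c)/8 + 3*c*(-2*log(3) - 1 + 2*log(2))/8


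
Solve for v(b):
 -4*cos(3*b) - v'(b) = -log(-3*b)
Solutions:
 v(b) = C1 + b*log(-b) - b + b*log(3) - 4*sin(3*b)/3


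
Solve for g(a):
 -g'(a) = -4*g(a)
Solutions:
 g(a) = C1*exp(4*a)


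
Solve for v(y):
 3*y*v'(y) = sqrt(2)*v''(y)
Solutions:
 v(y) = C1 + C2*erfi(2^(1/4)*sqrt(3)*y/2)


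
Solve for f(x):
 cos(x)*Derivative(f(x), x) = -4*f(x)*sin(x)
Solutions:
 f(x) = C1*cos(x)^4


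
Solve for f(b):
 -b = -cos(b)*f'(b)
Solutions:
 f(b) = C1 + Integral(b/cos(b), b)


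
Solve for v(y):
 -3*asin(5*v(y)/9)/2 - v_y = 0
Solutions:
 Integral(1/asin(5*_y/9), (_y, v(y))) = C1 - 3*y/2


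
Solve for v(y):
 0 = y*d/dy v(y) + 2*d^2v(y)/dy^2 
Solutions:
 v(y) = C1 + C2*erf(y/2)


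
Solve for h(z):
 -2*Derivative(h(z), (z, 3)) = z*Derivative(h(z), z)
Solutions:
 h(z) = C1 + Integral(C2*airyai(-2^(2/3)*z/2) + C3*airybi(-2^(2/3)*z/2), z)


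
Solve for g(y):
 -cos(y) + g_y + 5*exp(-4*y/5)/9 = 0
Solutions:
 g(y) = C1 + sin(y) + 25*exp(-4*y/5)/36


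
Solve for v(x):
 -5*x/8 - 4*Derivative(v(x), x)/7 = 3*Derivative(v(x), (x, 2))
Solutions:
 v(x) = C1 + C2*exp(-4*x/21) - 35*x^2/64 + 735*x/128


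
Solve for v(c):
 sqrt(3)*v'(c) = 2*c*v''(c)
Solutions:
 v(c) = C1 + C2*c^(sqrt(3)/2 + 1)


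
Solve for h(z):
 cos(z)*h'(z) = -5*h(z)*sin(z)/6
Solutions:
 h(z) = C1*cos(z)^(5/6)


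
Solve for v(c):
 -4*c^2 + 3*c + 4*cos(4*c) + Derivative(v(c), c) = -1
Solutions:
 v(c) = C1 + 4*c^3/3 - 3*c^2/2 - c - sin(4*c)


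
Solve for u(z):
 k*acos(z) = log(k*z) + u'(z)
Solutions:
 u(z) = C1 + k*(z*acos(z) - sqrt(1 - z^2)) - z*log(k*z) + z


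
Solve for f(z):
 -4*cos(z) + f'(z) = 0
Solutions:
 f(z) = C1 + 4*sin(z)


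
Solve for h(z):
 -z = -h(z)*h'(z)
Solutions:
 h(z) = -sqrt(C1 + z^2)
 h(z) = sqrt(C1 + z^2)


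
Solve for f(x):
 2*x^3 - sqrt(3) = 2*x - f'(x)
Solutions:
 f(x) = C1 - x^4/2 + x^2 + sqrt(3)*x


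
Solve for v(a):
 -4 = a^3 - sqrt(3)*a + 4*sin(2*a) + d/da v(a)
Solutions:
 v(a) = C1 - a^4/4 + sqrt(3)*a^2/2 - 4*a + 2*cos(2*a)


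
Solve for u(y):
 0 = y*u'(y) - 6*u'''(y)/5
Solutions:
 u(y) = C1 + Integral(C2*airyai(5^(1/3)*6^(2/3)*y/6) + C3*airybi(5^(1/3)*6^(2/3)*y/6), y)


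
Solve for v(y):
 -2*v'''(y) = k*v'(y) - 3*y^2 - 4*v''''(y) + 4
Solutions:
 v(y) = C1 + C2*exp(y*(-(-27*k + sqrt((27*k + 1)^2 - 1) - 1)^(1/3) + 1 - 1/(-27*k + sqrt((27*k + 1)^2 - 1) - 1)^(1/3))/6) + C3*exp(y*((-27*k + sqrt((27*k + 1)^2 - 1) - 1)^(1/3) - sqrt(3)*I*(-27*k + sqrt((27*k + 1)^2 - 1) - 1)^(1/3) + 2 - 4/((-1 + sqrt(3)*I)*(-27*k + sqrt((27*k + 1)^2 - 1) - 1)^(1/3)))/12) + C4*exp(y*((-27*k + sqrt((27*k + 1)^2 - 1) - 1)^(1/3) + sqrt(3)*I*(-27*k + sqrt((27*k + 1)^2 - 1) - 1)^(1/3) + 2 + 4/((1 + sqrt(3)*I)*(-27*k + sqrt((27*k + 1)^2 - 1) - 1)^(1/3)))/12) + y^3/k - 4*y/k - 12*y/k^2


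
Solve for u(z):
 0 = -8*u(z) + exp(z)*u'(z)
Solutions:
 u(z) = C1*exp(-8*exp(-z))


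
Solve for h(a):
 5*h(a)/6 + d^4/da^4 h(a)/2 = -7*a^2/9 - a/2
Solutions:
 h(a) = -14*a^2/15 - 3*a/5 + (C1*sin(sqrt(2)*3^(3/4)*5^(1/4)*a/6) + C2*cos(sqrt(2)*3^(3/4)*5^(1/4)*a/6))*exp(-sqrt(2)*3^(3/4)*5^(1/4)*a/6) + (C3*sin(sqrt(2)*3^(3/4)*5^(1/4)*a/6) + C4*cos(sqrt(2)*3^(3/4)*5^(1/4)*a/6))*exp(sqrt(2)*3^(3/4)*5^(1/4)*a/6)


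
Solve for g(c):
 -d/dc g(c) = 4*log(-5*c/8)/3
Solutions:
 g(c) = C1 - 4*c*log(-c)/3 + c*(-4*log(5)/3 + 4/3 + 4*log(2))


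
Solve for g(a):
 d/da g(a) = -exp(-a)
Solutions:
 g(a) = C1 + exp(-a)


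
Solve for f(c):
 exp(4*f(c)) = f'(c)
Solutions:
 f(c) = log(-(-1/(C1 + 4*c))^(1/4))
 f(c) = log(-1/(C1 + 4*c))/4
 f(c) = log(-I*(-1/(C1 + 4*c))^(1/4))
 f(c) = log(I*(-1/(C1 + 4*c))^(1/4))


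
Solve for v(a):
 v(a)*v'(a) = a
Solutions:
 v(a) = -sqrt(C1 + a^2)
 v(a) = sqrt(C1 + a^2)


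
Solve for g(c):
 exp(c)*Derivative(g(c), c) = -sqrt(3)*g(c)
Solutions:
 g(c) = C1*exp(sqrt(3)*exp(-c))


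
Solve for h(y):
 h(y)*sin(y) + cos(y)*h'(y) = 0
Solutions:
 h(y) = C1*cos(y)


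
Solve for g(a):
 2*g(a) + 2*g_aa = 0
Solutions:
 g(a) = C1*sin(a) + C2*cos(a)


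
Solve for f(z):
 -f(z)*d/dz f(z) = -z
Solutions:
 f(z) = -sqrt(C1 + z^2)
 f(z) = sqrt(C1 + z^2)


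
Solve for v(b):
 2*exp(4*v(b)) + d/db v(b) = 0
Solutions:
 v(b) = log(-I*(1/(C1 + 8*b))^(1/4))
 v(b) = log(I*(1/(C1 + 8*b))^(1/4))
 v(b) = log(-(1/(C1 + 8*b))^(1/4))
 v(b) = log(1/(C1 + 8*b))/4


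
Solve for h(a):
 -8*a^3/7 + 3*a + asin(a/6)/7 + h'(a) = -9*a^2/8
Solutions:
 h(a) = C1 + 2*a^4/7 - 3*a^3/8 - 3*a^2/2 - a*asin(a/6)/7 - sqrt(36 - a^2)/7


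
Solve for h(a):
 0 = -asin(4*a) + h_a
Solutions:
 h(a) = C1 + a*asin(4*a) + sqrt(1 - 16*a^2)/4


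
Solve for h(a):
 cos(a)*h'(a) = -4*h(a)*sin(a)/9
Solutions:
 h(a) = C1*cos(a)^(4/9)


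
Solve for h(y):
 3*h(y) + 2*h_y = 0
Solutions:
 h(y) = C1*exp(-3*y/2)


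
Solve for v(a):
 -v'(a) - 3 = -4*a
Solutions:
 v(a) = C1 + 2*a^2 - 3*a


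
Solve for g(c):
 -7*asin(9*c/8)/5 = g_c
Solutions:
 g(c) = C1 - 7*c*asin(9*c/8)/5 - 7*sqrt(64 - 81*c^2)/45


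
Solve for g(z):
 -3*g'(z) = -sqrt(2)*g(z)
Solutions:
 g(z) = C1*exp(sqrt(2)*z/3)


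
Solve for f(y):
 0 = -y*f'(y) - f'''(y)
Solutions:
 f(y) = C1 + Integral(C2*airyai(-y) + C3*airybi(-y), y)


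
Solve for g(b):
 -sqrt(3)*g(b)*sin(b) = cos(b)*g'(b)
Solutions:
 g(b) = C1*cos(b)^(sqrt(3))


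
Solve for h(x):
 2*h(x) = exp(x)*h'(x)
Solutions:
 h(x) = C1*exp(-2*exp(-x))


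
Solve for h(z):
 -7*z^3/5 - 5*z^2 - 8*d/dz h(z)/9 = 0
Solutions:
 h(z) = C1 - 63*z^4/160 - 15*z^3/8


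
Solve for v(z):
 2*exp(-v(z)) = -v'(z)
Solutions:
 v(z) = log(C1 - 2*z)


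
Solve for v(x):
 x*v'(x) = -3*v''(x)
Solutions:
 v(x) = C1 + C2*erf(sqrt(6)*x/6)


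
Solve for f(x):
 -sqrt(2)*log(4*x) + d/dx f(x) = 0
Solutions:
 f(x) = C1 + sqrt(2)*x*log(x) - sqrt(2)*x + 2*sqrt(2)*x*log(2)


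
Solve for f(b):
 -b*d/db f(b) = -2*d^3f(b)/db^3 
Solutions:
 f(b) = C1 + Integral(C2*airyai(2^(2/3)*b/2) + C3*airybi(2^(2/3)*b/2), b)


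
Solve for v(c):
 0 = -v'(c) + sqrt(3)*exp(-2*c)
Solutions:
 v(c) = C1 - sqrt(3)*exp(-2*c)/2


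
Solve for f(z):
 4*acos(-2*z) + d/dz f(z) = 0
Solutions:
 f(z) = C1 - 4*z*acos(-2*z) - 2*sqrt(1 - 4*z^2)


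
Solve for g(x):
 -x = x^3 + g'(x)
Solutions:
 g(x) = C1 - x^4/4 - x^2/2


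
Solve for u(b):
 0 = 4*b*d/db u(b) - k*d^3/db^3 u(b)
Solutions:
 u(b) = C1 + Integral(C2*airyai(2^(2/3)*b*(1/k)^(1/3)) + C3*airybi(2^(2/3)*b*(1/k)^(1/3)), b)


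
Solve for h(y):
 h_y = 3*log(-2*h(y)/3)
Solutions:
 -Integral(1/(log(-_y) - log(3) + log(2)), (_y, h(y)))/3 = C1 - y


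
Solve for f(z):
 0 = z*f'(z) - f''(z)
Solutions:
 f(z) = C1 + C2*erfi(sqrt(2)*z/2)


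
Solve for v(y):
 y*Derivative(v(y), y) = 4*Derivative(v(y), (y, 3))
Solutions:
 v(y) = C1 + Integral(C2*airyai(2^(1/3)*y/2) + C3*airybi(2^(1/3)*y/2), y)


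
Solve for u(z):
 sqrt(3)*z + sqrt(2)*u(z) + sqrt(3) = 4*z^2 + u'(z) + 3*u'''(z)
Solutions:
 u(z) = C1*exp(-2^(1/6)*z*(-2/(9 + sqrt(83))^(1/3) + 2^(2/3)*(9 + sqrt(83))^(1/3))/12)*sin(2^(1/6)*sqrt(3)*z*(2/(9 + sqrt(83))^(1/3) + 2^(2/3)*(9 + sqrt(83))^(1/3))/12) + C2*exp(-2^(1/6)*z*(-2/(9 + sqrt(83))^(1/3) + 2^(2/3)*(9 + sqrt(83))^(1/3))/12)*cos(2^(1/6)*sqrt(3)*z*(2/(9 + sqrt(83))^(1/3) + 2^(2/3)*(9 + sqrt(83))^(1/3))/12) + C3*exp(2^(1/6)*z*(-2/(9 + sqrt(83))^(1/3) + 2^(2/3)*(9 + sqrt(83))^(1/3))/6) + 2*sqrt(2)*z^2 - sqrt(6)*z/2 + 4*z - sqrt(6)/2 - sqrt(3)/2 + 2*sqrt(2)


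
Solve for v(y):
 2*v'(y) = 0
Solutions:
 v(y) = C1


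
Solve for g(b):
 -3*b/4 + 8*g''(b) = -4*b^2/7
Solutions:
 g(b) = C1 + C2*b - b^4/168 + b^3/64


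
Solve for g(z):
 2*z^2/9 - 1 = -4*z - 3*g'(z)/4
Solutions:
 g(z) = C1 - 8*z^3/81 - 8*z^2/3 + 4*z/3


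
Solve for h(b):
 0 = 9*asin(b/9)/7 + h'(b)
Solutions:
 h(b) = C1 - 9*b*asin(b/9)/7 - 9*sqrt(81 - b^2)/7


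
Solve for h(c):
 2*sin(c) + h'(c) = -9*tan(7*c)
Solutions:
 h(c) = C1 + 9*log(cos(7*c))/7 + 2*cos(c)


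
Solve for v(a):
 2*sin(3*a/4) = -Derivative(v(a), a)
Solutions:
 v(a) = C1 + 8*cos(3*a/4)/3


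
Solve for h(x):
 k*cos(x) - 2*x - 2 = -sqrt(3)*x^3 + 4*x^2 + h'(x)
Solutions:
 h(x) = C1 + k*sin(x) + sqrt(3)*x^4/4 - 4*x^3/3 - x^2 - 2*x


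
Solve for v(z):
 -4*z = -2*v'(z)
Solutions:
 v(z) = C1 + z^2


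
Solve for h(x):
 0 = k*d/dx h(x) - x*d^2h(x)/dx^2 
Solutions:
 h(x) = C1 + x^(re(k) + 1)*(C2*sin(log(x)*Abs(im(k))) + C3*cos(log(x)*im(k)))


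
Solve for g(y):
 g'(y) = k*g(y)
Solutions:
 g(y) = C1*exp(k*y)


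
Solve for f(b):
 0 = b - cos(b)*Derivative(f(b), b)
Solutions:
 f(b) = C1 + Integral(b/cos(b), b)


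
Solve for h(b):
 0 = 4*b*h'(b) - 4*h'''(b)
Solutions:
 h(b) = C1 + Integral(C2*airyai(b) + C3*airybi(b), b)


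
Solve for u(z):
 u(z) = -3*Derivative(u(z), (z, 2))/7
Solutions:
 u(z) = C1*sin(sqrt(21)*z/3) + C2*cos(sqrt(21)*z/3)


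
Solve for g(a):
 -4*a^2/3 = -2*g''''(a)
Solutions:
 g(a) = C1 + C2*a + C3*a^2 + C4*a^3 + a^6/540


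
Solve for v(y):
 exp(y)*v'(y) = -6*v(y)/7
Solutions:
 v(y) = C1*exp(6*exp(-y)/7)


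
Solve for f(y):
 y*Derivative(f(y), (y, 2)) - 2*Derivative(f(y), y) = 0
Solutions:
 f(y) = C1 + C2*y^3


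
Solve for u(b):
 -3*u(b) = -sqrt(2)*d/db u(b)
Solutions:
 u(b) = C1*exp(3*sqrt(2)*b/2)


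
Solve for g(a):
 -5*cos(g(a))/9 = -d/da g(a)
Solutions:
 -5*a/9 - log(sin(g(a)) - 1)/2 + log(sin(g(a)) + 1)/2 = C1


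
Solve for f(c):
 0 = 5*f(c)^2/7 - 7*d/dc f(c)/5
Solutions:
 f(c) = -49/(C1 + 25*c)


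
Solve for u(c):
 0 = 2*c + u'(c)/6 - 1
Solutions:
 u(c) = C1 - 6*c^2 + 6*c


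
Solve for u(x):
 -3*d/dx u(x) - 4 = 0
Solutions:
 u(x) = C1 - 4*x/3


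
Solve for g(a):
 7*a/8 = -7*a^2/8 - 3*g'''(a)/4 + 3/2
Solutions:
 g(a) = C1 + C2*a + C3*a^2 - 7*a^5/360 - 7*a^4/144 + a^3/3


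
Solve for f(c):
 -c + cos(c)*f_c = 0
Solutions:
 f(c) = C1 + Integral(c/cos(c), c)


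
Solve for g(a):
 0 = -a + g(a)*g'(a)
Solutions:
 g(a) = -sqrt(C1 + a^2)
 g(a) = sqrt(C1 + a^2)


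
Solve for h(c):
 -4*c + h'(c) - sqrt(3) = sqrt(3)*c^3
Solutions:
 h(c) = C1 + sqrt(3)*c^4/4 + 2*c^2 + sqrt(3)*c


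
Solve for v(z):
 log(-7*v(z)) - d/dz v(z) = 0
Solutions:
 -Integral(1/(log(-_y) + log(7)), (_y, v(z))) = C1 - z


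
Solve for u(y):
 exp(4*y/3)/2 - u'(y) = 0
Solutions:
 u(y) = C1 + 3*exp(4*y/3)/8


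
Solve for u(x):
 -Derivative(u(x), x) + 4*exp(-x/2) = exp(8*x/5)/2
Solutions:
 u(x) = C1 - 5*exp(8*x/5)/16 - 8*exp(-x/2)


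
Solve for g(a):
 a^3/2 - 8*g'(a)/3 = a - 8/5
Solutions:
 g(a) = C1 + 3*a^4/64 - 3*a^2/16 + 3*a/5


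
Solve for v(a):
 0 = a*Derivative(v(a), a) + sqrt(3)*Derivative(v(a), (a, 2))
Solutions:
 v(a) = C1 + C2*erf(sqrt(2)*3^(3/4)*a/6)


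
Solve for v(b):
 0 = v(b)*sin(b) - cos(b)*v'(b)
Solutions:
 v(b) = C1/cos(b)


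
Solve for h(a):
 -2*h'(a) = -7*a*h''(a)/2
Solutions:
 h(a) = C1 + C2*a^(11/7)


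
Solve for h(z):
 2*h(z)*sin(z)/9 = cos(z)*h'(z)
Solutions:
 h(z) = C1/cos(z)^(2/9)


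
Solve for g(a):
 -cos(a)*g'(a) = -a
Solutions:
 g(a) = C1 + Integral(a/cos(a), a)


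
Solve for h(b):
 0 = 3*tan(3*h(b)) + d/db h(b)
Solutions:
 h(b) = -asin(C1*exp(-9*b))/3 + pi/3
 h(b) = asin(C1*exp(-9*b))/3


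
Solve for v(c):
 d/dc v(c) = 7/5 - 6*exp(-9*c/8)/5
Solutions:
 v(c) = C1 + 7*c/5 + 16*exp(-9*c/8)/15


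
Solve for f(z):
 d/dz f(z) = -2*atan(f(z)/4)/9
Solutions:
 Integral(1/atan(_y/4), (_y, f(z))) = C1 - 2*z/9


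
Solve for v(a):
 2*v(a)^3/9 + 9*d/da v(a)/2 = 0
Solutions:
 v(a) = -9*sqrt(2)*sqrt(-1/(C1 - 4*a))/2
 v(a) = 9*sqrt(2)*sqrt(-1/(C1 - 4*a))/2


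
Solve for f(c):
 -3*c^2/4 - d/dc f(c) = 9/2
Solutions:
 f(c) = C1 - c^3/4 - 9*c/2


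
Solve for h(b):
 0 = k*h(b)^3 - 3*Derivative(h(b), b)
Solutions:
 h(b) = -sqrt(6)*sqrt(-1/(C1 + b*k))/2
 h(b) = sqrt(6)*sqrt(-1/(C1 + b*k))/2


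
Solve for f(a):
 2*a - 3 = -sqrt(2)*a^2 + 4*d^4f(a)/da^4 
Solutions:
 f(a) = C1 + C2*a + C3*a^2 + C4*a^3 + sqrt(2)*a^6/1440 + a^5/240 - a^4/32


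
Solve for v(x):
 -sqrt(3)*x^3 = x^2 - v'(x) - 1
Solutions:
 v(x) = C1 + sqrt(3)*x^4/4 + x^3/3 - x


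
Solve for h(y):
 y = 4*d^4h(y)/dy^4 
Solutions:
 h(y) = C1 + C2*y + C3*y^2 + C4*y^3 + y^5/480


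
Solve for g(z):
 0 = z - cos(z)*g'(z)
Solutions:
 g(z) = C1 + Integral(z/cos(z), z)


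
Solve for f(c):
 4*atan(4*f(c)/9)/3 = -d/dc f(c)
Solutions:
 Integral(1/atan(4*_y/9), (_y, f(c))) = C1 - 4*c/3


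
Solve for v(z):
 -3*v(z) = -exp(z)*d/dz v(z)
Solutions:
 v(z) = C1*exp(-3*exp(-z))


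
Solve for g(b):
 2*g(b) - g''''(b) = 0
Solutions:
 g(b) = C1*exp(-2^(1/4)*b) + C2*exp(2^(1/4)*b) + C3*sin(2^(1/4)*b) + C4*cos(2^(1/4)*b)


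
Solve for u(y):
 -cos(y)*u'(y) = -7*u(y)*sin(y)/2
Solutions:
 u(y) = C1/cos(y)^(7/2)


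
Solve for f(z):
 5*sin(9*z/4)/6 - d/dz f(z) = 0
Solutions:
 f(z) = C1 - 10*cos(9*z/4)/27


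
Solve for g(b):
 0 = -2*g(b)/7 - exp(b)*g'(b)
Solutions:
 g(b) = C1*exp(2*exp(-b)/7)


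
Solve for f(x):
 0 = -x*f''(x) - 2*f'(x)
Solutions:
 f(x) = C1 + C2/x


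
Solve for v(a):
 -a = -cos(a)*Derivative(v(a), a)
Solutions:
 v(a) = C1 + Integral(a/cos(a), a)


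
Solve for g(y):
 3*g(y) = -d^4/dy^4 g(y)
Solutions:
 g(y) = (C1*sin(sqrt(2)*3^(1/4)*y/2) + C2*cos(sqrt(2)*3^(1/4)*y/2))*exp(-sqrt(2)*3^(1/4)*y/2) + (C3*sin(sqrt(2)*3^(1/4)*y/2) + C4*cos(sqrt(2)*3^(1/4)*y/2))*exp(sqrt(2)*3^(1/4)*y/2)


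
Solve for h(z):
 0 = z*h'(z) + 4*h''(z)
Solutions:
 h(z) = C1 + C2*erf(sqrt(2)*z/4)


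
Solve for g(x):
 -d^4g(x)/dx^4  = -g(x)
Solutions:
 g(x) = C1*exp(-x) + C2*exp(x) + C3*sin(x) + C4*cos(x)


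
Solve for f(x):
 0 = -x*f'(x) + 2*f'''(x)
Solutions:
 f(x) = C1 + Integral(C2*airyai(2^(2/3)*x/2) + C3*airybi(2^(2/3)*x/2), x)


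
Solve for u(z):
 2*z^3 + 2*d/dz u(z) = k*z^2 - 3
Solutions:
 u(z) = C1 + k*z^3/6 - z^4/4 - 3*z/2


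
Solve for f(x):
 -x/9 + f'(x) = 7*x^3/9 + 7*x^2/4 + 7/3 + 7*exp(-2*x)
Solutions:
 f(x) = C1 + 7*x^4/36 + 7*x^3/12 + x^2/18 + 7*x/3 - 7*exp(-2*x)/2


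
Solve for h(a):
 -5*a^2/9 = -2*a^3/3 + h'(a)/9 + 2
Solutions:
 h(a) = C1 + 3*a^4/2 - 5*a^3/3 - 18*a


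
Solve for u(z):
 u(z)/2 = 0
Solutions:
 u(z) = 0


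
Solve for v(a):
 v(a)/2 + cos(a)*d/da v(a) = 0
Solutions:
 v(a) = C1*(sin(a) - 1)^(1/4)/(sin(a) + 1)^(1/4)


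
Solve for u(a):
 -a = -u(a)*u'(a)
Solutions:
 u(a) = -sqrt(C1 + a^2)
 u(a) = sqrt(C1 + a^2)


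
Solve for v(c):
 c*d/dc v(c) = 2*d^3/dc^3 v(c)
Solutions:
 v(c) = C1 + Integral(C2*airyai(2^(2/3)*c/2) + C3*airybi(2^(2/3)*c/2), c)


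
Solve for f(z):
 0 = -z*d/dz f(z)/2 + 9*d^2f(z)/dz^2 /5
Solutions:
 f(z) = C1 + C2*erfi(sqrt(5)*z/6)


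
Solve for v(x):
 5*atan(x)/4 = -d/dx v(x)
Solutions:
 v(x) = C1 - 5*x*atan(x)/4 + 5*log(x^2 + 1)/8


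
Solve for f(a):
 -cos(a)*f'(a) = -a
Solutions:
 f(a) = C1 + Integral(a/cos(a), a)


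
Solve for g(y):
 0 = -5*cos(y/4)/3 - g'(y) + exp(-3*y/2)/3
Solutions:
 g(y) = C1 - 20*sin(y/4)/3 - 2*exp(-3*y/2)/9


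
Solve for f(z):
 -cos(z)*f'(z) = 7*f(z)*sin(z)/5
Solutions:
 f(z) = C1*cos(z)^(7/5)


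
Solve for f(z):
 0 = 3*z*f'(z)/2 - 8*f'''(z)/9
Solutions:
 f(z) = C1 + Integral(C2*airyai(3*2^(2/3)*z/4) + C3*airybi(3*2^(2/3)*z/4), z)


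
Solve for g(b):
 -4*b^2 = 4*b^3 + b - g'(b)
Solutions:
 g(b) = C1 + b^4 + 4*b^3/3 + b^2/2


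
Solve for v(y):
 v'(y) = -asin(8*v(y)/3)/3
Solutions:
 Integral(1/asin(8*_y/3), (_y, v(y))) = C1 - y/3


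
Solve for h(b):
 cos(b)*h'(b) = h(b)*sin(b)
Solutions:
 h(b) = C1/cos(b)


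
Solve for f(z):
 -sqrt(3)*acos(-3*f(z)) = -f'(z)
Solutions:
 Integral(1/acos(-3*_y), (_y, f(z))) = C1 + sqrt(3)*z


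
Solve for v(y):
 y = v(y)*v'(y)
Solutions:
 v(y) = -sqrt(C1 + y^2)
 v(y) = sqrt(C1 + y^2)


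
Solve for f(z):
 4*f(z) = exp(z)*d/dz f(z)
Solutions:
 f(z) = C1*exp(-4*exp(-z))


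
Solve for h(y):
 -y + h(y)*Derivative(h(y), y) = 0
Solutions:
 h(y) = -sqrt(C1 + y^2)
 h(y) = sqrt(C1 + y^2)


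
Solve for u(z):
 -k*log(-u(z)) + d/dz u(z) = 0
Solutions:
 -li(-u(z)) = C1 + k*z


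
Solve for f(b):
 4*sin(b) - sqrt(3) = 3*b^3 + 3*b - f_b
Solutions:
 f(b) = C1 + 3*b^4/4 + 3*b^2/2 + sqrt(3)*b + 4*cos(b)


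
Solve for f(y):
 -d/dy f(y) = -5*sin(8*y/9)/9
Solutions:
 f(y) = C1 - 5*cos(8*y/9)/8


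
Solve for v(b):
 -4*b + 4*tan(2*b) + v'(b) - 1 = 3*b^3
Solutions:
 v(b) = C1 + 3*b^4/4 + 2*b^2 + b + 2*log(cos(2*b))


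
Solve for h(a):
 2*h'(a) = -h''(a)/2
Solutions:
 h(a) = C1 + C2*exp(-4*a)


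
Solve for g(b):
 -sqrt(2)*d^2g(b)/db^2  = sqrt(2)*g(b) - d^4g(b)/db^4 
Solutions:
 g(b) = C1*exp(-2^(3/4)*b*sqrt(1 + sqrt(1 + 2*sqrt(2)))/2) + C2*exp(2^(3/4)*b*sqrt(1 + sqrt(1 + 2*sqrt(2)))/2) + C3*sin(2^(3/4)*b*sqrt(-1 + sqrt(1 + 2*sqrt(2)))/2) + C4*cosh(2^(3/4)*b*sqrt(1 - sqrt(1 + 2*sqrt(2)))/2)


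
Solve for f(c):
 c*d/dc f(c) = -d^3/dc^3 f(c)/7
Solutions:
 f(c) = C1 + Integral(C2*airyai(-7^(1/3)*c) + C3*airybi(-7^(1/3)*c), c)


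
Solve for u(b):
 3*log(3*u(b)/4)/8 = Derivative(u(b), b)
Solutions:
 8*Integral(1/(-log(_y) - log(3) + 2*log(2)), (_y, u(b)))/3 = C1 - b


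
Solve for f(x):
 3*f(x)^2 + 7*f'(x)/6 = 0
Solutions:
 f(x) = 7/(C1 + 18*x)


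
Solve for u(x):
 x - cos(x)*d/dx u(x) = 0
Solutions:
 u(x) = C1 + Integral(x/cos(x), x)


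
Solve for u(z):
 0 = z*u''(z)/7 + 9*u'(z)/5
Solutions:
 u(z) = C1 + C2/z^(58/5)


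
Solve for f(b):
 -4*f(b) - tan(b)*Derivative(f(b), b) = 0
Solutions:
 f(b) = C1/sin(b)^4


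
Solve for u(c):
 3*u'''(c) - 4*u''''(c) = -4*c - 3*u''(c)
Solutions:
 u(c) = C1 + C2*c + C3*exp(c*(3 - sqrt(57))/8) + C4*exp(c*(3 + sqrt(57))/8) - 2*c^3/9 + 2*c^2/3


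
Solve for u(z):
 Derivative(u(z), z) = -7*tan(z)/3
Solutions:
 u(z) = C1 + 7*log(cos(z))/3


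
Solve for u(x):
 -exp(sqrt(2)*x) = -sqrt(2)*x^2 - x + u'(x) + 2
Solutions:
 u(x) = C1 + sqrt(2)*x^3/3 + x^2/2 - 2*x - sqrt(2)*exp(sqrt(2)*x)/2


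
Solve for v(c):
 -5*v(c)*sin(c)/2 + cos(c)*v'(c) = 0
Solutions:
 v(c) = C1/cos(c)^(5/2)


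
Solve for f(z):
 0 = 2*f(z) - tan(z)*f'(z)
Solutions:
 f(z) = C1*sin(z)^2


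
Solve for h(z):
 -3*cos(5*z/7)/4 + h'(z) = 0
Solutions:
 h(z) = C1 + 21*sin(5*z/7)/20


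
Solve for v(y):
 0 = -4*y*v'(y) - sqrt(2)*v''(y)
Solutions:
 v(y) = C1 + C2*erf(2^(1/4)*y)


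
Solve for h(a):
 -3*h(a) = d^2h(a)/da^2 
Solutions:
 h(a) = C1*sin(sqrt(3)*a) + C2*cos(sqrt(3)*a)


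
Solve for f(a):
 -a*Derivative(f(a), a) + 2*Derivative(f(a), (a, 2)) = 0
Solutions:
 f(a) = C1 + C2*erfi(a/2)


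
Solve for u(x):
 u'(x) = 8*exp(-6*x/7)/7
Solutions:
 u(x) = C1 - 4*exp(-6*x/7)/3


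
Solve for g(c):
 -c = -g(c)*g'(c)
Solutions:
 g(c) = -sqrt(C1 + c^2)
 g(c) = sqrt(C1 + c^2)


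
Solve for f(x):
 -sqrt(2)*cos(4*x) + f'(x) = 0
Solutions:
 f(x) = C1 + sqrt(2)*sin(4*x)/4


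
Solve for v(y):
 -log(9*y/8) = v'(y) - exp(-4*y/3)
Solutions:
 v(y) = C1 - y*log(y) + y*(-2*log(3) + 1 + 3*log(2)) - 3*exp(-4*y/3)/4


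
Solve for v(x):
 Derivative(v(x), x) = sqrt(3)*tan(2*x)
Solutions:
 v(x) = C1 - sqrt(3)*log(cos(2*x))/2


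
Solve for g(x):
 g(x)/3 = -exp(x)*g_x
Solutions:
 g(x) = C1*exp(exp(-x)/3)


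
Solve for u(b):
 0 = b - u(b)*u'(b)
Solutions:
 u(b) = -sqrt(C1 + b^2)
 u(b) = sqrt(C1 + b^2)


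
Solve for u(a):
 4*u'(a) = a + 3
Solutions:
 u(a) = C1 + a^2/8 + 3*a/4


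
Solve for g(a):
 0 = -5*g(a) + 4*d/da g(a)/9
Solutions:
 g(a) = C1*exp(45*a/4)


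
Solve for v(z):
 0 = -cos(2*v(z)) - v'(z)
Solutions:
 v(z) = -asin((C1 + exp(4*z))/(C1 - exp(4*z)))/2 + pi/2
 v(z) = asin((C1 + exp(4*z))/(C1 - exp(4*z)))/2


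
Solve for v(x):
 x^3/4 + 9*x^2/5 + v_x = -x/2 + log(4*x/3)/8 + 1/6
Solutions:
 v(x) = C1 - x^4/16 - 3*x^3/5 - x^2/4 + x*log(x)/8 - x*log(3)/8 + x/24 + x*log(2)/4


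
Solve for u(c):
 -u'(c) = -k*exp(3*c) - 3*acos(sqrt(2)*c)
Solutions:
 u(c) = C1 + 3*c*acos(sqrt(2)*c) + k*exp(3*c)/3 - 3*sqrt(2)*sqrt(1 - 2*c^2)/2


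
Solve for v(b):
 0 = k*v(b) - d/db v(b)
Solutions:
 v(b) = C1*exp(b*k)


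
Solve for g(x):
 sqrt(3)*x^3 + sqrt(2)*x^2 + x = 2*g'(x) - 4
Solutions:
 g(x) = C1 + sqrt(3)*x^4/8 + sqrt(2)*x^3/6 + x^2/4 + 2*x


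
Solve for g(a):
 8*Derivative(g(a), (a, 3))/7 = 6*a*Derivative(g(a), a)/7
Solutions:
 g(a) = C1 + Integral(C2*airyai(6^(1/3)*a/2) + C3*airybi(6^(1/3)*a/2), a)


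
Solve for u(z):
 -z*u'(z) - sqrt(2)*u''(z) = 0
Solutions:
 u(z) = C1 + C2*erf(2^(1/4)*z/2)


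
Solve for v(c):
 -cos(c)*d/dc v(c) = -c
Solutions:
 v(c) = C1 + Integral(c/cos(c), c)


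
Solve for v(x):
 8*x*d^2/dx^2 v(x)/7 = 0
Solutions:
 v(x) = C1 + C2*x


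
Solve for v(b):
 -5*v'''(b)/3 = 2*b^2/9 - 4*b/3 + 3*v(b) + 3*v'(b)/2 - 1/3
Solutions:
 v(b) = C1*exp(-30^(1/3)*b*(-(30 + sqrt(930))^(1/3) + 30^(1/3)/(30 + sqrt(930))^(1/3))/20)*sin(10^(1/3)*3^(1/6)*b*(3*10^(1/3)/(30 + sqrt(930))^(1/3) + 3^(2/3)*(30 + sqrt(930))^(1/3))/20) + C2*exp(-30^(1/3)*b*(-(30 + sqrt(930))^(1/3) + 30^(1/3)/(30 + sqrt(930))^(1/3))/20)*cos(10^(1/3)*3^(1/6)*b*(3*10^(1/3)/(30 + sqrt(930))^(1/3) + 3^(2/3)*(30 + sqrt(930))^(1/3))/20) + C3*exp(30^(1/3)*b*(-(30 + sqrt(930))^(1/3) + 30^(1/3)/(30 + sqrt(930))^(1/3))/10) - 2*b^2/27 + 14*b/27 - 4/27


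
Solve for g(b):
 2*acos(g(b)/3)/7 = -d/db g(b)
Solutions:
 Integral(1/acos(_y/3), (_y, g(b))) = C1 - 2*b/7


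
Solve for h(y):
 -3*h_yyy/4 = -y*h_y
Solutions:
 h(y) = C1 + Integral(C2*airyai(6^(2/3)*y/3) + C3*airybi(6^(2/3)*y/3), y)


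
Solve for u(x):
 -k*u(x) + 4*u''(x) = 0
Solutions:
 u(x) = C1*exp(-sqrt(k)*x/2) + C2*exp(sqrt(k)*x/2)


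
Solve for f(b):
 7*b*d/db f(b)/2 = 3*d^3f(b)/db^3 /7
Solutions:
 f(b) = C1 + Integral(C2*airyai(42^(2/3)*b/6) + C3*airybi(42^(2/3)*b/6), b)


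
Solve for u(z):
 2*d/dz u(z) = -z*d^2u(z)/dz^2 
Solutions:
 u(z) = C1 + C2/z


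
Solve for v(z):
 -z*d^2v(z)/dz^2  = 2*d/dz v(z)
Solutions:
 v(z) = C1 + C2/z


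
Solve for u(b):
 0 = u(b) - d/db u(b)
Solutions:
 u(b) = C1*exp(b)


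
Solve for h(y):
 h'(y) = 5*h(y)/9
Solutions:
 h(y) = C1*exp(5*y/9)


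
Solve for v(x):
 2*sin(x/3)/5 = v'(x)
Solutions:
 v(x) = C1 - 6*cos(x/3)/5


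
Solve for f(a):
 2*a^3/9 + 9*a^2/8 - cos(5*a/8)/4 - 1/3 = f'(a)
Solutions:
 f(a) = C1 + a^4/18 + 3*a^3/8 - a/3 - 2*sin(5*a/8)/5


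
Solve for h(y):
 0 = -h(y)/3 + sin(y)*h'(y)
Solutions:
 h(y) = C1*(cos(y) - 1)^(1/6)/(cos(y) + 1)^(1/6)


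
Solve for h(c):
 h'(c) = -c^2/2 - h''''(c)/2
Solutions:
 h(c) = C1 + C4*exp(-2^(1/3)*c) - c^3/6 + (C2*sin(2^(1/3)*sqrt(3)*c/2) + C3*cos(2^(1/3)*sqrt(3)*c/2))*exp(2^(1/3)*c/2)


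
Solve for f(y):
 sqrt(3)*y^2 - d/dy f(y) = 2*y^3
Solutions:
 f(y) = C1 - y^4/2 + sqrt(3)*y^3/3


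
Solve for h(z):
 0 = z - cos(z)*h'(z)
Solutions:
 h(z) = C1 + Integral(z/cos(z), z)


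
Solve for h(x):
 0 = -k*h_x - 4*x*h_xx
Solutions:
 h(x) = C1 + x^(1 - re(k)/4)*(C2*sin(log(x)*Abs(im(k))/4) + C3*cos(log(x)*im(k)/4))


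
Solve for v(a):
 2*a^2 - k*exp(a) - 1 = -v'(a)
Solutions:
 v(a) = C1 - 2*a^3/3 + a + k*exp(a)


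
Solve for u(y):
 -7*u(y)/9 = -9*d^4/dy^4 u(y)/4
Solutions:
 u(y) = C1*exp(-sqrt(2)*7^(1/4)*y/3) + C2*exp(sqrt(2)*7^(1/4)*y/3) + C3*sin(sqrt(2)*7^(1/4)*y/3) + C4*cos(sqrt(2)*7^(1/4)*y/3)


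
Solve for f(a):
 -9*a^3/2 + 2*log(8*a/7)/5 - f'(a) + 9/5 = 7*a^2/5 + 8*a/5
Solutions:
 f(a) = C1 - 9*a^4/8 - 7*a^3/15 - 4*a^2/5 + 2*a*log(a)/5 - 2*a*log(7)/5 + 6*a*log(2)/5 + 7*a/5


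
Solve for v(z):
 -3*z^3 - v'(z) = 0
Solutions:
 v(z) = C1 - 3*z^4/4


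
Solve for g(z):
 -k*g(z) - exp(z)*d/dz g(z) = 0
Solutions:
 g(z) = C1*exp(k*exp(-z))


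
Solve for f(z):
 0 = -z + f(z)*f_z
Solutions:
 f(z) = -sqrt(C1 + z^2)
 f(z) = sqrt(C1 + z^2)


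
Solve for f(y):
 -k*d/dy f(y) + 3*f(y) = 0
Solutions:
 f(y) = C1*exp(3*y/k)


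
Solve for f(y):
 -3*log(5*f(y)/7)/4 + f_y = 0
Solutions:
 -4*Integral(1/(log(_y) - log(7) + log(5)), (_y, f(y)))/3 = C1 - y


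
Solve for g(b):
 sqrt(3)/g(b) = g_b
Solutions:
 g(b) = -sqrt(C1 + 2*sqrt(3)*b)
 g(b) = sqrt(C1 + 2*sqrt(3)*b)


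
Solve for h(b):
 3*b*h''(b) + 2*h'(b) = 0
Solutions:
 h(b) = C1 + C2*b^(1/3)


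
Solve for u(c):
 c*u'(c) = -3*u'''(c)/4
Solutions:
 u(c) = C1 + Integral(C2*airyai(-6^(2/3)*c/3) + C3*airybi(-6^(2/3)*c/3), c)


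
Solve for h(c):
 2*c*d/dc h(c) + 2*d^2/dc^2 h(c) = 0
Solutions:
 h(c) = C1 + C2*erf(sqrt(2)*c/2)


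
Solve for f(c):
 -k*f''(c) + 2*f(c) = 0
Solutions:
 f(c) = C1*exp(-sqrt(2)*c*sqrt(1/k)) + C2*exp(sqrt(2)*c*sqrt(1/k))


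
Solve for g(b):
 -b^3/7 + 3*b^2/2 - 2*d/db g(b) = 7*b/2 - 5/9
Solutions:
 g(b) = C1 - b^4/56 + b^3/4 - 7*b^2/8 + 5*b/18


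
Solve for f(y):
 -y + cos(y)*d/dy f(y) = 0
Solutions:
 f(y) = C1 + Integral(y/cos(y), y)


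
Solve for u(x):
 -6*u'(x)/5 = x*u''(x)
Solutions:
 u(x) = C1 + C2/x^(1/5)


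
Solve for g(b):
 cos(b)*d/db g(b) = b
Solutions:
 g(b) = C1 + Integral(b/cos(b), b)


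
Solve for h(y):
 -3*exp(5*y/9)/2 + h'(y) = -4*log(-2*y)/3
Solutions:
 h(y) = C1 - 4*y*log(-y)/3 + 4*y*(1 - log(2))/3 + 27*exp(5*y/9)/10


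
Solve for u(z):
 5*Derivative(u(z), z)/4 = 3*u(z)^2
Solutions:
 u(z) = -5/(C1 + 12*z)


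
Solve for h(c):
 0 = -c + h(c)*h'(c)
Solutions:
 h(c) = -sqrt(C1 + c^2)
 h(c) = sqrt(C1 + c^2)


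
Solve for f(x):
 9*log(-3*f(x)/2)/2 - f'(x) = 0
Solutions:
 -2*Integral(1/(log(-_y) - log(2) + log(3)), (_y, f(x)))/9 = C1 - x


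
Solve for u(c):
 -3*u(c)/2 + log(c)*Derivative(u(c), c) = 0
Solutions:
 u(c) = C1*exp(3*li(c)/2)


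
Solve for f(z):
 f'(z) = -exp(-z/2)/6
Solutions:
 f(z) = C1 + exp(-z/2)/3


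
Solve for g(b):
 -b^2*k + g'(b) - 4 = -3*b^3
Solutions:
 g(b) = C1 - 3*b^4/4 + b^3*k/3 + 4*b


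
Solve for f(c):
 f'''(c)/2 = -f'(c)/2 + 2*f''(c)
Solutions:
 f(c) = C1 + C2*exp(c*(2 - sqrt(3))) + C3*exp(c*(sqrt(3) + 2))


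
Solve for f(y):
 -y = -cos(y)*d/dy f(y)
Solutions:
 f(y) = C1 + Integral(y/cos(y), y)


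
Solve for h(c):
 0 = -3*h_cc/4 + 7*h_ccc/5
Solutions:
 h(c) = C1 + C2*c + C3*exp(15*c/28)


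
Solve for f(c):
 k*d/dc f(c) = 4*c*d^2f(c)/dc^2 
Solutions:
 f(c) = C1 + c^(re(k)/4 + 1)*(C2*sin(log(c)*Abs(im(k))/4) + C3*cos(log(c)*im(k)/4))


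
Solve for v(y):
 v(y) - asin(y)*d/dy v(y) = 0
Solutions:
 v(y) = C1*exp(Integral(1/asin(y), y))


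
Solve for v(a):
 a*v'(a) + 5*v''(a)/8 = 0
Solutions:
 v(a) = C1 + C2*erf(2*sqrt(5)*a/5)


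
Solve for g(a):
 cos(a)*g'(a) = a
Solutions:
 g(a) = C1 + Integral(a/cos(a), a)


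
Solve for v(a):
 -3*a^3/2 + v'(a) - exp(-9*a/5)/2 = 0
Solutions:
 v(a) = C1 + 3*a^4/8 - 5*exp(-9*a/5)/18


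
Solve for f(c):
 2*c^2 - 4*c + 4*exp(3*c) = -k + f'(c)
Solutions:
 f(c) = C1 + 2*c^3/3 - 2*c^2 + c*k + 4*exp(3*c)/3


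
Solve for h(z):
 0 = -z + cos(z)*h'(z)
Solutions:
 h(z) = C1 + Integral(z/cos(z), z)


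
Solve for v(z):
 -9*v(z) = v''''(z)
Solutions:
 v(z) = (C1*sin(sqrt(6)*z/2) + C2*cos(sqrt(6)*z/2))*exp(-sqrt(6)*z/2) + (C3*sin(sqrt(6)*z/2) + C4*cos(sqrt(6)*z/2))*exp(sqrt(6)*z/2)


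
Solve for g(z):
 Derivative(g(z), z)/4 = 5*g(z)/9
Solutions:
 g(z) = C1*exp(20*z/9)


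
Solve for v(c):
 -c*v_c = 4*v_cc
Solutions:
 v(c) = C1 + C2*erf(sqrt(2)*c/4)


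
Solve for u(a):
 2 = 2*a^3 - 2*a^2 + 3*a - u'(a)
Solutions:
 u(a) = C1 + a^4/2 - 2*a^3/3 + 3*a^2/2 - 2*a


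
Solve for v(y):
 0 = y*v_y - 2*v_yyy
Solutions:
 v(y) = C1 + Integral(C2*airyai(2^(2/3)*y/2) + C3*airybi(2^(2/3)*y/2), y)


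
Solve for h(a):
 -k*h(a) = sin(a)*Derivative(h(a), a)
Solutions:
 h(a) = C1*exp(k*(-log(cos(a) - 1) + log(cos(a) + 1))/2)


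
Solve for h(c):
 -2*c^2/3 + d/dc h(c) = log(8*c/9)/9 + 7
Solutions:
 h(c) = C1 + 2*c^3/9 + c*log(c)/9 - 2*c*log(3)/9 + c*log(2)/3 + 62*c/9


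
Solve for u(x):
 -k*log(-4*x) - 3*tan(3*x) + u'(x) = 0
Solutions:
 u(x) = C1 + k*x*(log(-x) - 1) + 2*k*x*log(2) - log(cos(3*x))


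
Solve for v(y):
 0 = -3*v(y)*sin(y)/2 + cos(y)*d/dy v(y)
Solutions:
 v(y) = C1/cos(y)^(3/2)


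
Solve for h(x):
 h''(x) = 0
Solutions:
 h(x) = C1 + C2*x


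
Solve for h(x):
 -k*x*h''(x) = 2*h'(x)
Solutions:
 h(x) = C1 + x^(((re(k) - 2)*re(k) + im(k)^2)/(re(k)^2 + im(k)^2))*(C2*sin(2*log(x)*Abs(im(k))/(re(k)^2 + im(k)^2)) + C3*cos(2*log(x)*im(k)/(re(k)^2 + im(k)^2)))


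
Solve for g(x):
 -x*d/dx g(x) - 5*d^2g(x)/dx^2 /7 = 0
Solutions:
 g(x) = C1 + C2*erf(sqrt(70)*x/10)


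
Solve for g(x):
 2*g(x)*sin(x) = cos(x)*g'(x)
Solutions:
 g(x) = C1/cos(x)^2


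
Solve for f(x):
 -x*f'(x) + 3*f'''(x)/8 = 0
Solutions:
 f(x) = C1 + Integral(C2*airyai(2*3^(2/3)*x/3) + C3*airybi(2*3^(2/3)*x/3), x)


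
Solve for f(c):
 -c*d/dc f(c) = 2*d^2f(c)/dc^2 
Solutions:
 f(c) = C1 + C2*erf(c/2)


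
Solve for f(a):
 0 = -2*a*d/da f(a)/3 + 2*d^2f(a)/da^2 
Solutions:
 f(a) = C1 + C2*erfi(sqrt(6)*a/6)


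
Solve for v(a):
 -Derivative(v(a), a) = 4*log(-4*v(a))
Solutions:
 Integral(1/(log(-_y) + 2*log(2)), (_y, v(a)))/4 = C1 - a


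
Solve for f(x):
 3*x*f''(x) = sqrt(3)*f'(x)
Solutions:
 f(x) = C1 + C2*x^(sqrt(3)/3 + 1)


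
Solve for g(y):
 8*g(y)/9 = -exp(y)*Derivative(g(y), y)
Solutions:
 g(y) = C1*exp(8*exp(-y)/9)


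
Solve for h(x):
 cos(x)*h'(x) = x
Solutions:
 h(x) = C1 + Integral(x/cos(x), x)


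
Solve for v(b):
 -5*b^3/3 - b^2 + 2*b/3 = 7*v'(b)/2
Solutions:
 v(b) = C1 - 5*b^4/42 - 2*b^3/21 + 2*b^2/21


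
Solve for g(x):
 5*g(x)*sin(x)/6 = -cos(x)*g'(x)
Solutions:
 g(x) = C1*cos(x)^(5/6)


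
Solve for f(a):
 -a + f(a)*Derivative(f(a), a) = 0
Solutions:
 f(a) = -sqrt(C1 + a^2)
 f(a) = sqrt(C1 + a^2)


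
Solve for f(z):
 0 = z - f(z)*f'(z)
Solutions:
 f(z) = -sqrt(C1 + z^2)
 f(z) = sqrt(C1 + z^2)


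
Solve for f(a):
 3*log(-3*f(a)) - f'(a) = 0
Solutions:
 -Integral(1/(log(-_y) + log(3)), (_y, f(a)))/3 = C1 - a


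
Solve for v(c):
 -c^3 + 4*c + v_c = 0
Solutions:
 v(c) = C1 + c^4/4 - 2*c^2


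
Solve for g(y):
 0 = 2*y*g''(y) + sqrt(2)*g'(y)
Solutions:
 g(y) = C1 + C2*y^(1 - sqrt(2)/2)


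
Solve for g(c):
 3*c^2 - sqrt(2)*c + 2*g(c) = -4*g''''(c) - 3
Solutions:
 g(c) = -3*c^2/2 + sqrt(2)*c/2 + (C1*sin(2^(1/4)*c/2) + C2*cos(2^(1/4)*c/2))*exp(-2^(1/4)*c/2) + (C3*sin(2^(1/4)*c/2) + C4*cos(2^(1/4)*c/2))*exp(2^(1/4)*c/2) - 3/2


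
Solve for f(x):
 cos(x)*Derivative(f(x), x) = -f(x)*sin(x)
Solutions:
 f(x) = C1*cos(x)


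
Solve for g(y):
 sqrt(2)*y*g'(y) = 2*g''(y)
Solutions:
 g(y) = C1 + C2*erfi(2^(1/4)*y/2)


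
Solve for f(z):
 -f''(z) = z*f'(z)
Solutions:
 f(z) = C1 + C2*erf(sqrt(2)*z/2)


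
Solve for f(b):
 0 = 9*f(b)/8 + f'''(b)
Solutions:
 f(b) = C3*exp(-3^(2/3)*b/2) + (C1*sin(3*3^(1/6)*b/4) + C2*cos(3*3^(1/6)*b/4))*exp(3^(2/3)*b/4)


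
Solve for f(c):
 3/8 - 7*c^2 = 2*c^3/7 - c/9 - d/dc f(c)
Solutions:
 f(c) = C1 + c^4/14 + 7*c^3/3 - c^2/18 - 3*c/8


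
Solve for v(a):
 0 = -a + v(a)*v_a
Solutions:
 v(a) = -sqrt(C1 + a^2)
 v(a) = sqrt(C1 + a^2)


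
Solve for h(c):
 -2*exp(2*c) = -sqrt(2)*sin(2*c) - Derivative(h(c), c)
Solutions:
 h(c) = C1 + exp(2*c) + sqrt(2)*cos(2*c)/2


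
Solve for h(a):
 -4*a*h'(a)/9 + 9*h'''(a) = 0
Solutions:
 h(a) = C1 + Integral(C2*airyai(6^(2/3)*a/9) + C3*airybi(6^(2/3)*a/9), a)


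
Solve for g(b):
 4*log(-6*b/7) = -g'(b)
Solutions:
 g(b) = C1 - 4*b*log(-b) + 4*b*(-log(6) + 1 + log(7))


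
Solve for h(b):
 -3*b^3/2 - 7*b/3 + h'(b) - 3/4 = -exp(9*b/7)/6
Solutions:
 h(b) = C1 + 3*b^4/8 + 7*b^2/6 + 3*b/4 - 7*exp(9*b/7)/54


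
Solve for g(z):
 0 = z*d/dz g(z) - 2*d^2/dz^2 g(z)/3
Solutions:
 g(z) = C1 + C2*erfi(sqrt(3)*z/2)


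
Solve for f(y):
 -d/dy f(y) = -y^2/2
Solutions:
 f(y) = C1 + y^3/6
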